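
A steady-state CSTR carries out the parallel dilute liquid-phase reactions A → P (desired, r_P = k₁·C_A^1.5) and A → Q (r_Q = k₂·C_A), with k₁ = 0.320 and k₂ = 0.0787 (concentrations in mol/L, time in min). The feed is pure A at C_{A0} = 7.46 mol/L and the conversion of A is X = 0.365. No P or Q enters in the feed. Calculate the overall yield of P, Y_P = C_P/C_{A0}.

Exit C_A = C_{A0}(1−X) = 7.46×0.635 = 4.737 mol/L.
Rates in a CSTR are evaluated at the outlet concentration: r_P = 0.320×4.737^1.5 = 3.299, r_Q = 0.0787×4.737 = 0.3728.
Fraction of consumed A going to P: r_P/(r_P+r_Q) = 0.8985.
C_P = 0.8985·C_{A0}·X = 0.8985×7.46×0.365 = 2.45 mol/L; Y_P = C_P/C_{A0} = 0.328.

0.328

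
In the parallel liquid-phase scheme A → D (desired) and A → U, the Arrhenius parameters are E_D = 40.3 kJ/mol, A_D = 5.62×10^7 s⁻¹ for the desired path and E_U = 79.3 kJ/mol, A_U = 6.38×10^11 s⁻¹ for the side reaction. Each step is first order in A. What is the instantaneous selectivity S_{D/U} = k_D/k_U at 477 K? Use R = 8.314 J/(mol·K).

k_D/k_U = (A_D/A_U)·exp[−(E_D−E_U)/(RT)] = (A_D/A_U)·exp[(E_U−E_D)/(RT)].
(E_U−E_D)/(RT) = (79.3−40.3)×10³/(8.314×477) = 39000/3966 = 9.834.
k_D/k_U = (5.62×10^7/6.38×10^11)·exp(9.834) = 8.809×10^-5 × 18660 = 1.64.

1.64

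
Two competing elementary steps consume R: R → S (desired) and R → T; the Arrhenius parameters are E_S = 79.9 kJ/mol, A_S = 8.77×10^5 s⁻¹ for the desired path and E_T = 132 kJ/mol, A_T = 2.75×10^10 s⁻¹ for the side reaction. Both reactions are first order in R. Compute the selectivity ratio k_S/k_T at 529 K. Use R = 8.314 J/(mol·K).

With equal orders, S_{S/T} = k_S/k_T = (A_S/A_T)·exp[(E_T−E_S)/(RT)].
(E_T−E_S)/(RT) = (132−79.9)×10³/(8.314×529) = 52100/4398 = 11.85.
k_S/k_T = (8.77×10^5/2.75×10^10)·exp(11.85) = 3.189×10^-5 × 1.395×10^5 = 4.45.
Since E_S < E_T, lowering the temperature improves selectivity toward S.

4.45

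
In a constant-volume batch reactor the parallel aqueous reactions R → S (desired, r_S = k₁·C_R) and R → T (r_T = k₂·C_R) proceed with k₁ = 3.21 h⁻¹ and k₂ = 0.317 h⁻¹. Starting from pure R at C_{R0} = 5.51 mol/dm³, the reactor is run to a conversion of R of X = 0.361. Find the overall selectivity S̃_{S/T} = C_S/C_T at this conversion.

C_R = C_{R0}(1−X) = 3.521 mol/dm³.
Both paths are first order in R, so the instantaneous fraction to S is constant: dC_S/d(−C_R) = k₁/(k₁+k₂) = 0.9101.
C_S = 0.9101·(C_{R0}−C_R) = 0.9101×1.989 = 1.81 mol/dm³.
C_T = (C_{R0}−C_R)−C_S = 0.1788 mol/dm³; S̃_{S/T} = 1.810/0.1788 = 10.1.

10.1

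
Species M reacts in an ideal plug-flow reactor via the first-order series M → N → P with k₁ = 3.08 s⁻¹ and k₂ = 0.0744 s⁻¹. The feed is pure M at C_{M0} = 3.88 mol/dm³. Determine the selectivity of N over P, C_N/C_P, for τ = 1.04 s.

Solving the coupled first-order balances gives C_N(τ) = [k₁/(k₂−k₁)]·C_{M0}·(e^(−k₁τ) − e^(−k₂τ)).
e^(−k₁τ) = e^(−3.08×1.04) = e^(−3.203) = 0.04063; e^(−k₂τ) = e^(−0.07738) = 0.9255.
C_N = 3.08×3.88/(0.0744−3.08) × (0.04063−0.9255) = (-3.976)×(-0.8849) = 3.518 mol/dm³.
C_M = C_{M0}e^(−k₁τ) = 0.1577 mol/dm³, so C_P = C_{M0}−C_M−C_N = 0.2039 mol/dm³; C_N/C_P = 17.3.

17.3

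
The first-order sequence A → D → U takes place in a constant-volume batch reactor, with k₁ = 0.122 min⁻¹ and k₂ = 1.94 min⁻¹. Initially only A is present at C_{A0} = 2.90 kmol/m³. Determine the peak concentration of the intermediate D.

Evaluating C_D at t_opt = ln(k₂/k₁)/(k₂−k₁) gives C_{D,max}/C_{A0} = (k₁/k₂)^[k₂/(k₂−k₁)].
= (0.122/1.94)^(1.94/(1.94−0.122)) = (0.06289)^(1.067) = 0.05223.
C_{D,max} = 0.05223×2.90 = 0.151 kmol/m³.

0.151 kmol/m³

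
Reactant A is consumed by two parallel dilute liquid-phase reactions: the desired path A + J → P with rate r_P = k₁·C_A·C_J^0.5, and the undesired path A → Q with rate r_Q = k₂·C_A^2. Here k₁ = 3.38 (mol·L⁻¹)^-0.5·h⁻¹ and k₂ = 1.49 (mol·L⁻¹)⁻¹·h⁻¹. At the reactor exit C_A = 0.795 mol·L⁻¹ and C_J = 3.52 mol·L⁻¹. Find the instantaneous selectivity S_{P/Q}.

S_{P/Q} = r_P/r_Q = (k₁·C_A·C_J^0.5)/(k₂·C_A^2) = (k₁/k₂)·C_A⁻¹·C_J^0.5.
= (3.38×0.7950×3.520^0.5) / (1.49×0.7950^2) = 5.041/0.9417 = 5.35.
The undesired path is higher order in A, so low C_A (CSTR or dilute feed) favours P.

5.35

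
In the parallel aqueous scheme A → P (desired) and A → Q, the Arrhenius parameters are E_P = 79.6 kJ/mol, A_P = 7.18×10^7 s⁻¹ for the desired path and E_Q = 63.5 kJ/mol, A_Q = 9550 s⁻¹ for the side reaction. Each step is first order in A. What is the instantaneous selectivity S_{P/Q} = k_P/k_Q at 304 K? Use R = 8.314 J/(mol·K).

Since both paths have the same order in A, the concentration cancels and S_{P/Q} = k_P/k_Q = (A_P/A_Q)·exp[(E_Q−E_P)/(RT)].
(E_Q−E_P)/(RT) = (63.5−79.6)×10³/(8.314×304) = -16100/2527 = -6.370.
k_P/k_Q = (7.18×10^7/9550)·exp(-6.370) = 7518 × 0.001712 = 12.9.
Since E_P > E_Q, raising the temperature improves selectivity toward P.

12.9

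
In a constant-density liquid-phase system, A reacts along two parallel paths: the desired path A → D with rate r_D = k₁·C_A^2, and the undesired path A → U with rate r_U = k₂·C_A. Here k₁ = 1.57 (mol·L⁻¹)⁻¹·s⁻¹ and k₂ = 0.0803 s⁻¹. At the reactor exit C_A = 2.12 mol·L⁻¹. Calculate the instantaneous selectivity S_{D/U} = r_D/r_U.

41.4

S_{D/U} = r_D/r_U = (k₁·C_A^2)/(k₂·C_A) = (k₁/k₂)·C_A.
= (1.57×2.120^2) / (0.0803×2.120) = 7.056/0.1702 = 41.4.
Since the desired path is higher order in A, keeping C_A high (PFR or concentrated feed) favours D.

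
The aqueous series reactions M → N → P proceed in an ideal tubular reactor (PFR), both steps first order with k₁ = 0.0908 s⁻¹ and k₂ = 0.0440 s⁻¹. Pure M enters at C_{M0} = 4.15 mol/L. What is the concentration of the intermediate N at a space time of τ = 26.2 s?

1.80 mol/L

Solving the coupled first-order balances gives C_N(τ) = [k₁/(k₂−k₁)]·C_{M0}·(e^(−k₁τ) − e^(−k₂τ)).
e^(−k₁τ) = e^(−0.0908×26.2) = e^(−2.379) = 0.09265; e^(−k₂τ) = e^(−1.153) = 0.3158.
C_N = 0.0908×4.15/(0.0440−0.0908) × (0.09265−0.3158) = (-8.052)×(-0.2231) = 1.796 mol/L.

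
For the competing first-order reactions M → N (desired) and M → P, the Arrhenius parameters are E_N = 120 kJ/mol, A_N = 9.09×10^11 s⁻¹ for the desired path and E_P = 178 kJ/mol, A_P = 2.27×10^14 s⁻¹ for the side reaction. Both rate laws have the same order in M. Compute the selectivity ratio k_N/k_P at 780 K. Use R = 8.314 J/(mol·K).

Since both paths have the same order in M, the concentration cancels and S_{N/P} = k_N/k_P = (A_N/A_P)·exp[(E_P−E_N)/(RT)].
(E_P−E_N)/(RT) = (178−120)×10³/(8.314×780) = 58000/6485 = 8.944.
k_N/k_P = (9.09×10^11/2.27×10^14)·exp(8.944) = 0.004004 × 7660 = 30.7.

30.7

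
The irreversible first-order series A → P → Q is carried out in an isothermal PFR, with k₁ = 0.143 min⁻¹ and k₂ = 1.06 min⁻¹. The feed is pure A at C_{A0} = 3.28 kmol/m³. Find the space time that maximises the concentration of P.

For first-order series the maximum of C_P occurs at τ_opt = ln(k₂/k₁)/(k₂−k₁).
= ln(1.06/0.143)/(1.06−0.143) = ln(7.413)/0.9170 = 2.003/0.9170 = 2.18 min.

2.18 min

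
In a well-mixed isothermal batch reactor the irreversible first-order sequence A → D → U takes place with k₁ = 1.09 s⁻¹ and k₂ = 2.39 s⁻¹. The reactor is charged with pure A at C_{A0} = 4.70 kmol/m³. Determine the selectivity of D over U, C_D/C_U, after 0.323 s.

2.14

For first-order series with pure A initially, C_D(t) = k₁C_{A0}/(k₂−k₁)·(e^(−k₁t) − e^(−k₂t)).
e^(−k₁t) = e^(−1.09×0.323) = e^(−0.3521) = 0.7032; e^(−k₂t) = e^(−0.7720) = 0.4621.
C_D = 1.09×4.70/(2.39−1.09) × (0.7032−0.4621) = 3.941×0.2411 = 0.9502 kmol/m³.
C_A = C_{A0}e^(−k₁t) = 3.305 kmol/m³, so C_U = C_{A0}−C_A−C_D = 0.4446 kmol/m³; C_D/C_U = 2.14.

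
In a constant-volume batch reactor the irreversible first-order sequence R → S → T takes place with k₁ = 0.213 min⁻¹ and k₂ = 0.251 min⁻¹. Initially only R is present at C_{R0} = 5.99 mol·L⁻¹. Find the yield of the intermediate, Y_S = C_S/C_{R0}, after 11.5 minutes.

For first-order series with pure R initially, C_S(t) = k₁C_{R0}/(k₂−k₁)·(e^(−k₁t) − e^(−k₂t)).
e^(−k₁t) = e^(−0.213×11.5) = e^(−2.450) = 0.08634; e^(−k₂t) = e^(−2.886) = 0.05577.
C_S = 0.213×5.99/(0.251−0.213) × (0.08634−0.05577) = 33.58×0.03057 = 1.026 mol·L⁻¹.
Y_S = C_S/C_{R0} = 1.026/5.99 = 0.171.

0.171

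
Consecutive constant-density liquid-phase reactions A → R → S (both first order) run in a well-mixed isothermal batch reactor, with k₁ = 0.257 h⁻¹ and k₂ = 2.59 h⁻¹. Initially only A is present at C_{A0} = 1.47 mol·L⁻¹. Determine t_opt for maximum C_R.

The intermediate peaks when r₁ = r₂, i.e. k₁e^(−k₁t) = k₂e^(−k₂t), giving t_opt = ln(k₂/k₁)/(k₂−k₁).
= ln(2.59/0.257)/(2.59−0.257) = ln(10.08)/2.333 = 2.310/2.333 = 0.990 h.

0.990 h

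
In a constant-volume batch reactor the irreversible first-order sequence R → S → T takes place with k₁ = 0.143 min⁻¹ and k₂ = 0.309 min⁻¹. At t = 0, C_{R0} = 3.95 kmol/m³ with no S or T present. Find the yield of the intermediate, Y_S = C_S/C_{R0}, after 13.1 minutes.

0.117

For first-order series with pure R initially, C_S(t) = k₁C_{R0}/(k₂−k₁)·(e^(−k₁t) − e^(−k₂t)).
e^(−k₁t) = e^(−0.143×13.1) = e^(−1.873) = 0.1536; e^(−k₂t) = e^(−4.048) = 0.01746.
C_S = 0.143×3.95/(0.309−0.143) × (0.1536−0.01746) = 3.403×0.1362 = 0.4633 kmol/m³.
Y_S = C_S/C_{R0} = 0.4633/3.95 = 0.117.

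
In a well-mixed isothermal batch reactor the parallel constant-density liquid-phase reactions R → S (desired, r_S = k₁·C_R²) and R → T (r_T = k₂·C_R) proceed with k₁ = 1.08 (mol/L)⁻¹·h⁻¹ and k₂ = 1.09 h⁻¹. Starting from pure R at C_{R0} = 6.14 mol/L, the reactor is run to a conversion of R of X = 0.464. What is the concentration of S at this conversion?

2.34 mol/L

C_R = C_{R0}(1−X) = 3.291 mol/L.
Along a PFR/batch, dC_T/dC_R = −r_T/(r_S+r_T) = −k₂/(k₂+k₁·C_R).
Integrating from C_{R0} to C_R: C_T = (1.09/1.08)·ln[(1.09+1.08·6.14)/(1.09+1.08·3.29)] = 1.009·ln(7.721/4.644) = 0.5130 mol/L.
Then C_S = (C_{R0}−C_R) − C_T = 2.849 − 0.5130 = 2.336 mol/L.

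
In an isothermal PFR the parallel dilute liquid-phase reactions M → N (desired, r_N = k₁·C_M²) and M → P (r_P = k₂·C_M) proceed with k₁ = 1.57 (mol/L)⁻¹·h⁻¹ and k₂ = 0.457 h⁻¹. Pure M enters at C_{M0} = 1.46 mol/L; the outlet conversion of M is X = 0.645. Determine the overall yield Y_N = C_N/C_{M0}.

C_M = C_{M0}(1−X) = 0.5183 mol/L.
Along a PFR/batch, dC_P/dC_M = −r_P/(r_N+r_P) = −k₂/(k₂+k₁·C_M).
Integrating from C_{M0} to C_M: C_P = (0.457/1.57)·ln[(0.457+1.57·1.46)/(0.457+1.57·0.518)] = 0.2911·ln(2.749/1.271) = 0.2246 mol/L.
Then C_N = (C_{M0}−C_M) − C_P = 0.9417 − 0.2246 = 0.7171 mol/L.
Y_N = C_N/C_{M0} = 0.7171/1.46 = 0.491.

0.491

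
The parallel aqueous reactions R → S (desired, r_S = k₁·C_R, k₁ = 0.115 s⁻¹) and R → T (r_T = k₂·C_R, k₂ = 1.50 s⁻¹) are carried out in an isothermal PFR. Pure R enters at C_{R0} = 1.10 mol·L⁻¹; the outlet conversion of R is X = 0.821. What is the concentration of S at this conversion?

0.0643 mol·L⁻¹

C_R = C_{R0}(1−X) = 0.1969 mol·L⁻¹.
Both paths are first order in R, so the instantaneous fraction to S is constant: dC_S/d(−C_R) = k₁/(k₁+k₂) = 0.07121.
C_S = 0.07121·(C_{R0}−C_R) = 0.07121×0.9031 = 0.0643 mol·L⁻¹.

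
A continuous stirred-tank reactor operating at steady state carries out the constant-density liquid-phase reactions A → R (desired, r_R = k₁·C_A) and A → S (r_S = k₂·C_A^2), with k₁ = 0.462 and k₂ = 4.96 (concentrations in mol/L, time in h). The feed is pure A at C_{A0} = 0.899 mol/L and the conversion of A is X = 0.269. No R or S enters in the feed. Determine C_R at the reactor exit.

Exit C_A = C_{A0}(1−X) = 0.899×0.731 = 0.6572 mol/L.
Rates in a CSTR are evaluated at the outlet concentration: r_R = 0.462×0.6572 = 0.3036, r_S = 4.96×0.6572^2 = 2.142.
Fraction of consumed A going to R: r_R/(r_R+r_S) = 0.1241.
C_R = 0.1241·C_{A0}·X = 0.1241×0.899×0.269 = 0.0300 mol/L.

0.0300 mol/L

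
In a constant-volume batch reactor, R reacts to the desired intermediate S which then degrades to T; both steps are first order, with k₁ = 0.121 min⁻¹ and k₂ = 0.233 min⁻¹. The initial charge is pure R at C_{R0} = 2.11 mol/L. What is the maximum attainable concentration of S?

0.540 mol/L

For a first-order series the maximum intermediate yield is C_{S,max}/C_{R0} = (k₁/k₂)^[k₂/(k₂−k₁)].
= (0.121/0.233)^(0.233/(0.233−0.121)) = (0.5193)^(2.080) = 0.2559.
C_{S,max} = 0.2559×2.11 = 0.540 mol/L.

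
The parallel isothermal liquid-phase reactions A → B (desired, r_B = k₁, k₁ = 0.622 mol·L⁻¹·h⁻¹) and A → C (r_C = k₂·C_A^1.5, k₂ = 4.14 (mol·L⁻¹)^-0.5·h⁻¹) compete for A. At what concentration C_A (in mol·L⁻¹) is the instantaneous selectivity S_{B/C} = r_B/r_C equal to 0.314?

S_{B/C} = (k₁/k₂)·C_A^-1.5 ⇒ C_A = (S·k₂/k₁)^(1/(-1.5)).
= (0.314×4.14/0.622)^(-0.6667) = (2.090)^(-0.6667) = 0.612 mol·L⁻¹.

0.612 mol·L⁻¹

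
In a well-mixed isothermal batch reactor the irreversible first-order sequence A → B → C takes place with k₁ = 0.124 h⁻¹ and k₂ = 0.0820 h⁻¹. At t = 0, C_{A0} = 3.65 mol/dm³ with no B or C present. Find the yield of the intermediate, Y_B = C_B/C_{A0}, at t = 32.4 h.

0.154

The intermediate concentration in a first-order A→B→C sequence is C_B = k₁C_{A0}(e^(−k₁t) − e^(−k₂t))/(k₂−k₁).
e^(−k₁t) = e^(−0.124×32.4) = e^(−4.018) = 0.01800; e^(−k₂t) = e^(−2.657) = 0.07017.
C_B = 0.124×3.65/(0.0820−0.124) × (0.01800−0.07017) = (-10.78)×(-0.05218) = 0.5623 mol/dm³.
Y_B = C_B/C_{A0} = 0.5623/3.65 = 0.154.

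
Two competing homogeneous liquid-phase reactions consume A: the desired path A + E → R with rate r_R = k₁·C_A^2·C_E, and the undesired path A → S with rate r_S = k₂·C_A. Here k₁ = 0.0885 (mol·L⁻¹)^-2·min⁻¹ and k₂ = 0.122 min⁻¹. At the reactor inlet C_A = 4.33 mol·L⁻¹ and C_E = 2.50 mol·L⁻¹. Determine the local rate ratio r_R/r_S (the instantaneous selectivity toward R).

7.85

S_{R/S} = r_R/r_S = (k₁·C_A^2·C_E)/(k₂·C_A) = (k₁/k₂)·C_A·C_E.
= (0.0885×4.330^2×2.500) / (0.122×4.330) = 4.148/0.5283 = 7.85.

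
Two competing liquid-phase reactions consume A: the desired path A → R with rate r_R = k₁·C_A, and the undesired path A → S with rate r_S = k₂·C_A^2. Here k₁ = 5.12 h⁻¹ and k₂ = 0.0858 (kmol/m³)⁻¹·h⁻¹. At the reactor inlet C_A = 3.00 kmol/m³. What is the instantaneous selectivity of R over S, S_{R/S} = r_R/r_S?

S_{R/S} = r_R/r_S = (k₁·C_A)/(k₂·C_A^2) = (k₁/k₂)·C_A⁻¹.
= (5.12×3.000) / (0.0858×3.000^2) = 15.36/0.7722 = 19.9.
The undesired path is higher order in A, so low C_A (CSTR or dilute feed) favours R.

19.9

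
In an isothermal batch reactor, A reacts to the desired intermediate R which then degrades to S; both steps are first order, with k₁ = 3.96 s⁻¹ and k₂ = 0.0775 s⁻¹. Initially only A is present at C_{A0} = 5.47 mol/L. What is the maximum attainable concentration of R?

5.06 mol/L

At the optimum, C_{R,max}/C_{A0} = (k₁/k₂)^[k₂/(k₂−k₁)].
= (3.96/0.0775)^(0.0775/(0.0775−3.96)) = (51.10)^(-0.01996) = 0.9245.
C_{R,max} = 0.9245×5.47 = 5.06 mol/L.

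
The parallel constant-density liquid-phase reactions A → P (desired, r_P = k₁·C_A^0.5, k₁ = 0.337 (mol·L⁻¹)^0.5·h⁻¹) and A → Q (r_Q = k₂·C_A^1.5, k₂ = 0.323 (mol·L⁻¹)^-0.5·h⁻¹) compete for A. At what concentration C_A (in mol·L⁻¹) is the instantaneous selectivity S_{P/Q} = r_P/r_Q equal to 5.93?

S_{P/Q} = (k₁/k₂)·C_A⁻¹ ⇒ C_A = (S·k₂/k₁)^(-1).
= (5.93×0.323/0.337)^(-1) = (5.684)^(-1) = 0.176 mol·L⁻¹.

0.176 mol·L⁻¹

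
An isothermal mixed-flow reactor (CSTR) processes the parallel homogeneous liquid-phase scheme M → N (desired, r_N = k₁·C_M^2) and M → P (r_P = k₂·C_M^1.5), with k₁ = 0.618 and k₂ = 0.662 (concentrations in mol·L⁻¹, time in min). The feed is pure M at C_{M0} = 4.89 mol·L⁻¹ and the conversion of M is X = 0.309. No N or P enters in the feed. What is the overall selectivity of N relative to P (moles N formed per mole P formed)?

Exit C_M = C_{M0}(1−X) = 4.89×0.691 = 3.379 mol·L⁻¹.
A CSTR operates uniformly at the exit composition, giving r_N = 7.056 and r_P = 4.112 (each k·C_M^n at C_M = 3.379).
Overall selectivity = C_N/C_P = r_Nτ/(r_Pτ) = r_N/r_P = 1.72.

1.72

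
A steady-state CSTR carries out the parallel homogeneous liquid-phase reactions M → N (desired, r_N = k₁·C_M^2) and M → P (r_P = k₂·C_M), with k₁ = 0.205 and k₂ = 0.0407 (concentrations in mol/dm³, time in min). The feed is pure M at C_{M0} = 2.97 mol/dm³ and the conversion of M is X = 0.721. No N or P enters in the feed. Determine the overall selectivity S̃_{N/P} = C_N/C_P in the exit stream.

Exit C_M = C_{M0}(1−X) = 2.97×0.279 = 0.8286 mol/dm³.
A CSTR operates uniformly at the exit composition, giving r_N = 0.1408 and r_P = 0.03373 (each k·C_M^n at C_M = 0.8286).
Overall selectivity = C_N/C_P = r_Nτ/(r_Pτ) = r_N/r_P = 4.17.

4.17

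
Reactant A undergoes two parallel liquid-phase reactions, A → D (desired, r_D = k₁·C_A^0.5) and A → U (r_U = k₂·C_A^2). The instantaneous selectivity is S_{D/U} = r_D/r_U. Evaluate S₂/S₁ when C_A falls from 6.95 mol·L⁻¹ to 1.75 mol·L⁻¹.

7.91

S_{D/U} = (k₁/k₂)·C_A^-1.5, so S₂/S₁ = (C_{A,2}/C_{A,1})^-1.5.
= (1.75/6.95)^(-1.5) = (0.2518)^(-1.5) = 7.91.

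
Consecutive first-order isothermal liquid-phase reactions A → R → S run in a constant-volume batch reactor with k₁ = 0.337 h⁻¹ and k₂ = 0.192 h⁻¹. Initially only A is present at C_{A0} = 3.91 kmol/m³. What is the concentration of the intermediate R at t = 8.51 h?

Solving the coupled first-order balances gives C_R(t) = [k₁/(k₂−k₁)]·C_{A0}·(e^(−k₁t) − e^(−k₂t)).
e^(−k₁t) = e^(−0.337×8.51) = e^(−2.868) = 0.05682; e^(−k₂t) = e^(−1.634) = 0.1952.
C_R = 0.337×3.91/(0.192−0.337) × (0.05682−0.1952) = (-9.087)×(-0.1383) = 1.257 kmol/m³.

1.26 kmol/m³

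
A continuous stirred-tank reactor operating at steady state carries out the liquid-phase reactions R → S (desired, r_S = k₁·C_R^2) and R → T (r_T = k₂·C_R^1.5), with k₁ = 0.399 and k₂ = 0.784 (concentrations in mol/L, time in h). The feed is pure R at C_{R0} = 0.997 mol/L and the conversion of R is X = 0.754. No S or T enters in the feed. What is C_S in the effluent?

Exit C_R = C_{R0}(1−X) = 0.997×0.246 = 0.2453 mol/L.
Rates in a CSTR are evaluated at the outlet concentration: r_S = 0.399×0.2453^2 = 0.02400, r_T = 0.784×0.2453^1.5 = 0.09523.
Fraction of consumed R going to S: r_S/(r_S+r_T) = 0.2013.
C_S = 0.2013·C_{R0}·X = 0.2013×0.997×0.754 = 0.151 mol/L.

0.151 mol/L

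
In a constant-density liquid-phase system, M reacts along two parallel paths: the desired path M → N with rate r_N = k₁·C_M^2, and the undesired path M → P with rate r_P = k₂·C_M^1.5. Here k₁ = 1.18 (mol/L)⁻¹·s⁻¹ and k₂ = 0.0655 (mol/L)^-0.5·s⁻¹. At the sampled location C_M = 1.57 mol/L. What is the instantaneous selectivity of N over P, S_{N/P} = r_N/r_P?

S_{N/P} = r_N/r_P = (k₁·C_M^2)/(k₂·C_M^1.5) = (k₁/k₂)·C_M^0.5.
= (1.18×1.570^2) / (0.0655×1.570^1.5) = 2.909/0.1289 = 22.6.
Since the desired path is higher order in M, keeping C_M high (PFR or concentrated feed) favours N.

22.6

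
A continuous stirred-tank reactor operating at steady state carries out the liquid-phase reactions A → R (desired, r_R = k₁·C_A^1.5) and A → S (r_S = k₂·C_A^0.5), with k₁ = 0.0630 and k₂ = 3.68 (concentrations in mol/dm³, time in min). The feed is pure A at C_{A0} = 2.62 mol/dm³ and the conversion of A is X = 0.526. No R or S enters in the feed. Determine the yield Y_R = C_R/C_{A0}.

Exit C_A = C_{A0}(1−X) = 2.62×0.474 = 1.242 mol/dm³.
A CSTR operates uniformly at the exit composition, giving r_R = 0.08719 and r_S = 4.101 (each k·C_A^n at C_A = 1.242).
Fraction of consumed A going to R: r_R/(r_R+r_S) = 0.02082.
C_R = 0.02082·C_{A0}·X = 0.02082×2.62×0.526 = 0.0287 mol/dm³; Y_R = C_R/C_{A0} = 0.0110.

0.0110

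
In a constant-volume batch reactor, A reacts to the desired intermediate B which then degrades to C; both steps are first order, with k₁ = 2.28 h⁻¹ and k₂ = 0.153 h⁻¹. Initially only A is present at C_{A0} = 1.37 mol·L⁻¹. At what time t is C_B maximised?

For first-order series the maximum of C_B occurs at t_opt = ln(k₂/k₁)/(k₂−k₁).
= ln(0.153/2.28)/(0.153−2.28) = ln(0.06711)/-2.127 = -2.701/-2.127 = 1.27 h.

1.27 h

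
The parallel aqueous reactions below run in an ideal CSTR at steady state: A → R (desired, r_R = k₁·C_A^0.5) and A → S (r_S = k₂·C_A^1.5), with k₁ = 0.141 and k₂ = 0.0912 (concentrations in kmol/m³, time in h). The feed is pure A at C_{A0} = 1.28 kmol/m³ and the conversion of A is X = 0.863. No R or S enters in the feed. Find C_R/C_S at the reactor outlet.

Exit C_A = C_{A0}(1−X) = 1.28×0.137 = 0.1754 kmol/m³.
In a CSTR the entire volume is at exit conditions, so r_R = 0.141×0.1754^0.5 = 0.05905 and r_S = 0.0912×0.1754^1.5 = 0.006697.
Overall selectivity = C_R/C_S = r_Rτ/(r_Sτ) = r_R/r_S = 8.82.

8.82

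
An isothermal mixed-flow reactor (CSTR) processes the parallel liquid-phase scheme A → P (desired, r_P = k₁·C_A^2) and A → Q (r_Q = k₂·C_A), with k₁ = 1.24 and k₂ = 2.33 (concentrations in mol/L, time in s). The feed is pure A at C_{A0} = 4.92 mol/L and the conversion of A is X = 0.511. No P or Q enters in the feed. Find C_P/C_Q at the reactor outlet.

1.28

Exit C_A = C_{A0}(1−X) = 4.92×0.489 = 2.406 mol/L.
Rates in a CSTR are evaluated at the outlet concentration: r_P = 1.24×2.406^2 = 7.177, r_Q = 2.33×2.406 = 5.606.
Overall selectivity = C_P/C_Q = r_Pτ/(r_Qτ) = r_P/r_Q = 1.28.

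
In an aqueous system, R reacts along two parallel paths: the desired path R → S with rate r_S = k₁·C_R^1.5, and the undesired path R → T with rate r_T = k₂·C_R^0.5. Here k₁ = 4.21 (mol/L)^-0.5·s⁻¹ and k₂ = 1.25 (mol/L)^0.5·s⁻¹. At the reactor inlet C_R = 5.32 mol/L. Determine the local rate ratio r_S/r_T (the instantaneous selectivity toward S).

17.9

S_{S/T} = r_S/r_T = (k₁·C_R^1.5)/(k₂·C_R^0.5) = (k₁/k₂)·C_R.
= (4.21×5.320^1.5) / (1.25×5.320^0.5) = 51.66/2.883 = 17.9.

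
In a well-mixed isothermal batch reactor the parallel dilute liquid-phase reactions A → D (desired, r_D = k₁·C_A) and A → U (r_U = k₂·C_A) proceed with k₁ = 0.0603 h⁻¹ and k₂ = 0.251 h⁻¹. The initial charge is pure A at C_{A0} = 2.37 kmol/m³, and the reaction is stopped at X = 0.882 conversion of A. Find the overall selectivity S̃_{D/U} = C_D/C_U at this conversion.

0.240

C_A = C_{A0}(1−X) = 0.2797 kmol/m³.
Both paths are first order in A, so the instantaneous fraction to D is constant: dC_D/d(−C_A) = k₁/(k₁+k₂) = 0.1937.
C_D = 0.1937·(C_{A0}−C_A) = 0.1937×2.090 = 0.405 kmol/m³.
C_U = (C_{A0}−C_A)−C_D = 1.685 kmol/m³; S̃_{D/U} = 0.4049/1.685 = 0.240.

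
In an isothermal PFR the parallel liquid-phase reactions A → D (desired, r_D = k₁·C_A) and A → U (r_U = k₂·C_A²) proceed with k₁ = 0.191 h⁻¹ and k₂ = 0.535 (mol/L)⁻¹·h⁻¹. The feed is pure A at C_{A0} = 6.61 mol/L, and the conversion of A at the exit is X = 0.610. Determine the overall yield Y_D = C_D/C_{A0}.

C_A = C_{A0}(1−X) = 2.578 mol/L.
Along a PFR/batch, dC_D/dC_A = −r_D/(r_D+r_U) = −k₁/(k₁+k₂·C_A).
Integrating from C_{A0} to C_A: C_D = (0.191/0.535)·ln[(0.191+0.535·6.61)/(0.191+0.535·2.58)] = 0.3570·ln(3.727/1.570) = 0.3086 mol/L.
Y_D = C_D/C_{A0} = 0.3086/6.61 = 0.0467.

0.0467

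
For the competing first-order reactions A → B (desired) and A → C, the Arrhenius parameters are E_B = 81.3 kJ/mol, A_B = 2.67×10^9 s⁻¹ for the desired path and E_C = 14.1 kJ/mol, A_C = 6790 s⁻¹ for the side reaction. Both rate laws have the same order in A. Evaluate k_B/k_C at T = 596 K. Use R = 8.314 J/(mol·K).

Since both paths have the same order in A, the concentration cancels and S_{B/C} = k_B/k_C = (A_B/A_C)·exp[(E_C−E_B)/(RT)].
(E_C−E_B)/(RT) = (14.1−81.3)×10³/(8.314×596) = -67200/4955 = -13.56.
k_B/k_C = (2.67×10^9/6790)·exp(-13.56) = 3.932×10^5 × 1.289×10^-6 = 0.507.
Since E_B > E_C, raising the temperature improves selectivity toward B.

0.507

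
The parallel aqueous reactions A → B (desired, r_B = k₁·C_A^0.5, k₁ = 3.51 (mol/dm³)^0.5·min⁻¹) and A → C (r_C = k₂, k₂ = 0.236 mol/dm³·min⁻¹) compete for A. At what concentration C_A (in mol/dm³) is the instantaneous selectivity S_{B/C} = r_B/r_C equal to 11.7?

0.619 mol/dm³

S_{B/C} = (k₁/k₂)·C_A^0.5 ⇒ C_A = (S·k₂/k₁)^(2).
= (11.7×0.236/3.51)^(2) = (0.7867)^(2) = 0.619 mol/dm³.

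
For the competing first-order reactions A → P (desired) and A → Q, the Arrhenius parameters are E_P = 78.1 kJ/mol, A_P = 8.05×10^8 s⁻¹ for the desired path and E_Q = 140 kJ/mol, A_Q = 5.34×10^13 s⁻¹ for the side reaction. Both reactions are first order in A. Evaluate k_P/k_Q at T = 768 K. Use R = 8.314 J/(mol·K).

0.245

Since both paths have the same order in A, the concentration cancels and S_{P/Q} = k_P/k_Q = (A_P/A_Q)·exp[(E_Q−E_P)/(RT)].
(E_Q−E_P)/(RT) = (140−78.1)×10³/(8.314×768) = 61900/6385 = 9.694.
k_P/k_Q = (8.05×10^8/5.34×10^13)·exp(9.694) = 1.507×10^-5 × 16226 = 0.245.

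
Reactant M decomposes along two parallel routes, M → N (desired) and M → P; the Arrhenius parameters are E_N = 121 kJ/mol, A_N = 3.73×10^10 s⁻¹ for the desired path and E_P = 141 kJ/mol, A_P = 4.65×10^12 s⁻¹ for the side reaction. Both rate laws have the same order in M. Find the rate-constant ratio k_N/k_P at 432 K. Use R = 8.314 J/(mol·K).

2.10

k_N/k_P = (A_N/A_P)·exp[−(E_N−E_P)/(RT)] = (A_N/A_P)·exp[(E_P−E_N)/(RT)].
(E_P−E_N)/(RT) = (141−121)×10³/(8.314×432) = 20000/3592 = 5.568.
k_N/k_P = (3.73×10^10/4.65×10^12)·exp(5.568) = 0.008022 × 262.0 = 2.10.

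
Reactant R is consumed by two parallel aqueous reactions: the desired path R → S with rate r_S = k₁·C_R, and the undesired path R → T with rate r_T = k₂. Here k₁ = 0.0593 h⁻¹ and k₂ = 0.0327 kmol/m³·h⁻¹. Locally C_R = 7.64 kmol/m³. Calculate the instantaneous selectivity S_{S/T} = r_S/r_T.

S_{S/T} = r_S/r_T = (k₁·C_R)/(k₂) = (k₁/k₂)·C_R.
= (0.0593×7.640) / (0.0327) = 0.4531/0.03270 = 13.9.
Since the desired path is higher order in R, keeping C_R high (PFR or concentrated feed) favours S.

13.9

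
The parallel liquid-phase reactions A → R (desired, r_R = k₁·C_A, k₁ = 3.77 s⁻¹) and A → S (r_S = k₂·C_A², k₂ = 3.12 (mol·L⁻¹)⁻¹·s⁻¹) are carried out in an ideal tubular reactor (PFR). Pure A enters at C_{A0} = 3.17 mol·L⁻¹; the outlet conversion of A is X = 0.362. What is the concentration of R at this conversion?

0.367 mol·L⁻¹

C_A = C_{A0}(1−X) = 2.022 mol·L⁻¹.
Along a PFR/batch, dC_R/dC_A = −r_R/(r_R+r_S) = −k₁/(k₁+k₂·C_A).
Integrating from C_{A0} to C_A: C_R = (3.77/3.12)·ln[(3.77+3.12·3.17)/(3.77+3.12·2.02)] = 1.208·ln(13.66/10.08) = 0.3673 mol·L⁻¹.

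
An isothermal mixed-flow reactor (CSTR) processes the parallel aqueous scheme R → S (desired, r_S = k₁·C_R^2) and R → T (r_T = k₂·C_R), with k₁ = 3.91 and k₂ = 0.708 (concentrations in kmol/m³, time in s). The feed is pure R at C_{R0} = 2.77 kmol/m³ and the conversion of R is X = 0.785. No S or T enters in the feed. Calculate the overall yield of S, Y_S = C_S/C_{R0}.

0.602

Exit C_R = C_{R0}(1−X) = 2.77×0.215 = 0.5955 kmol/m³.
In a CSTR the entire volume is at exit conditions, so r_S = 3.91×0.5955^2 = 1.387 and r_T = 0.708×0.5955 = 0.4216.
Fraction of consumed R going to S: r_S/(r_S+r_T) = 0.7668.
C_S = 0.7668·C_{R0}·X = 0.7668×2.77×0.785 = 1.67 kmol/m³; Y_S = C_S/C_{R0} = 0.602.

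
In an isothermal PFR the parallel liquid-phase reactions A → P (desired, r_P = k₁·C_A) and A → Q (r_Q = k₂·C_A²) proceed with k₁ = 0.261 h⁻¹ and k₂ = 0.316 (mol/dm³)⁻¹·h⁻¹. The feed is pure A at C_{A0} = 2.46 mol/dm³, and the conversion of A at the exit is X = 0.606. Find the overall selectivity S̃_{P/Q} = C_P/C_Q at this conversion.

C_A = C_{A0}(1−X) = 0.9692 mol/dm³.
Along a PFR/batch, dC_P/dC_A = −r_P/(r_P+r_Q) = −k₁/(k₁+k₂·C_A).
Integrating from C_{A0} to C_A: C_P = (0.261/0.316)·ln[(0.261+0.316·2.46)/(0.261+0.316·0.969)] = 0.8259·ln(1.038/0.5673) = 0.4993 mol/dm³.
C_Q = (C_{A0}−C_A)−C_P = 0.9914 mol/dm³; S̃_{P/Q} = 0.4993/0.9914 = 0.504.

0.504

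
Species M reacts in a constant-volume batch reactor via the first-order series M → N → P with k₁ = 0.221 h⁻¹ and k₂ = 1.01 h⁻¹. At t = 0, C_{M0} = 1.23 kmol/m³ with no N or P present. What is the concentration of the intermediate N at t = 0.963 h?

0.148 kmol/m³

Solving the coupled first-order balances gives C_N(t) = [k₁/(k₂−k₁)]·C_{M0}·(e^(−k₁t) − e^(−k₂t)).
e^(−k₁t) = e^(−0.221×0.963) = e^(−0.2128) = 0.8083; e^(−k₂t) = e^(−0.9726) = 0.3781.
C_N = 0.221×1.23/(1.01−0.221) × (0.8083−0.3781) = 0.3445×0.4302 = 0.1482 kmol/m³.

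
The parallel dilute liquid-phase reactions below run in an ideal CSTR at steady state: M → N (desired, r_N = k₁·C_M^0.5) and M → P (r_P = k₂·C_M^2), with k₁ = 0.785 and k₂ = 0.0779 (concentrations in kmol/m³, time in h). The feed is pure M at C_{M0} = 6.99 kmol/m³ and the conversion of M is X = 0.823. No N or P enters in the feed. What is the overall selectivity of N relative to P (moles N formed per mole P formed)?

7.32

Exit C_M = C_{M0}(1−X) = 6.99×0.177 = 1.237 kmol/m³.
Rates in a CSTR are evaluated at the outlet concentration: r_N = 0.785×1.237^0.5 = 0.8732, r_P = 0.0779×1.237^2 = 0.1192.
Overall selectivity = C_N/C_P = r_Nτ/(r_Pτ) = r_N/r_P = 7.32.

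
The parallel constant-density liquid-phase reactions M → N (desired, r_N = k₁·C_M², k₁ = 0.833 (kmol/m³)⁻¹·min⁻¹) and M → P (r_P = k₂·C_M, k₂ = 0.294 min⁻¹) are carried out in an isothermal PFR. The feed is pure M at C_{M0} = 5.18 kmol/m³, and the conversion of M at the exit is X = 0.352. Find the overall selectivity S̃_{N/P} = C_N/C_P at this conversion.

11.9

C_M = C_{M0}(1−X) = 3.357 kmol/m³.
Along a PFR/batch, dC_P/dC_M = −r_P/(r_N+r_P) = −k₂/(k₂+k₁·C_M).
Integrating from C_{M0} to C_M: C_P = (0.294/0.833)·ln[(0.294+0.833·5.18)/(0.294+0.833·3.36)] = 0.3529·ln(4.609/3.090) = 0.1411 kmol/m³.
Then C_N = (C_{M0}−C_M) − C_P = 1.823 − 0.1411 = 1.682 kmol/m³.
S̃_{N/P} = C_N/C_P = 1.682/0.1411 = 11.9.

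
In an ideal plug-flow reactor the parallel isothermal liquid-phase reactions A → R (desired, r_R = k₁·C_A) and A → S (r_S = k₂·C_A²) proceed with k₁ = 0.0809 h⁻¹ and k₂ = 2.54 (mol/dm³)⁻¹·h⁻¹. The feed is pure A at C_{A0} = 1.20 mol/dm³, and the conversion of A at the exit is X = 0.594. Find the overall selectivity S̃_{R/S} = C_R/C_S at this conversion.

C_A = C_{A0}(1−X) = 0.4872 mol/dm³.
Along a PFR/batch, dC_R/dC_A = −r_R/(r_R+r_S) = −k₁/(k₁+k₂·C_A).
Integrating from C_{A0} to C_A: C_R = (0.0809/2.54)·ln[(0.0809+2.54·1.20)/(0.0809+2.54·0.487)] = 0.03185·ln(3.129/1.318) = 0.02753 mol/dm³.
C_S = (C_{A0}−C_A)−C_R = 0.6853 mol/dm³; S̃_{R/S} = 0.02753/0.6853 = 0.0402.

0.0402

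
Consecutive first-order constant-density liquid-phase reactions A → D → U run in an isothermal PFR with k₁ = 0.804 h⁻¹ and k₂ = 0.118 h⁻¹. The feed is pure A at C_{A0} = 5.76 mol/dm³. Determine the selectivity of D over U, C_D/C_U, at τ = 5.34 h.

Solving the coupled first-order balances gives C_D(τ) = [k₁/(k₂−k₁)]·C_{A0}·(e^(−k₁τ) − e^(−k₂τ)).
e^(−k₁τ) = e^(−0.804×5.34) = e^(−4.293) = 0.01366; e^(−k₂τ) = e^(−0.6301) = 0.5325.
C_D = 0.804×5.76/(0.118−0.804) × (0.01366−0.5325) = (-6.751)×(-0.5189) = 3.503 mol/dm³.
C_A = C_{A0}e^(−k₁τ) = 0.07868 mol/dm³, so C_U = C_{A0}−C_A−C_D = 2.179 mol/dm³; C_D/C_U = 1.61.

1.61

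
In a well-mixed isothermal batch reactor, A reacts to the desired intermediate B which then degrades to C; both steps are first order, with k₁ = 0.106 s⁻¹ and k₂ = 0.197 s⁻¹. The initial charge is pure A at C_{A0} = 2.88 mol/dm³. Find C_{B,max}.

For a first-order series the maximum intermediate yield is C_{B,max}/C_{A0} = (k₁/k₂)^[k₂/(k₂−k₁)].
= (0.106/0.197)^(0.197/(0.197−0.106)) = (0.5381)^(2.165) = 0.2614.
C_{B,max} = 0.2614×2.88 = 0.753 mol/dm³.

0.753 mol/dm³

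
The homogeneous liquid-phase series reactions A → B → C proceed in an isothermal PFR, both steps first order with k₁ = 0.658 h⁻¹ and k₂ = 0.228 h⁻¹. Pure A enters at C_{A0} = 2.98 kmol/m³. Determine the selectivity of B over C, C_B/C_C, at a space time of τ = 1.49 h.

4.71

Solving the coupled first-order balances gives C_B(τ) = [k₁/(k₂−k₁)]·C_{A0}·(e^(−k₁τ) − e^(−k₂τ)).
e^(−k₁τ) = e^(−0.658×1.49) = e^(−0.9804) = 0.3752; e^(−k₂τ) = e^(−0.3397) = 0.7120.
C_B = 0.658×2.98/(0.228−0.658) × (0.3752−0.7120) = (-4.560)×(-0.3368) = 1.536 kmol/m³.
C_A = C_{A0}e^(−k₁τ) = 1.118 kmol/m³, so C_C = C_{A0}−C_A−C_B = 0.3261 kmol/m³; C_B/C_C = 4.71.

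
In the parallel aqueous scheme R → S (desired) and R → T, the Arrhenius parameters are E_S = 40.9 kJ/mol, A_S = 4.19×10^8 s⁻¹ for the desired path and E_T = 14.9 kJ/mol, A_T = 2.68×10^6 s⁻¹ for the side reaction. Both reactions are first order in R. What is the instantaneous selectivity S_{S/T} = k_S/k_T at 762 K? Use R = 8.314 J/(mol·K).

2.58

k_S/k_T = (A_S/A_T)·exp[−(E_S−E_T)/(RT)] = (A_S/A_T)·exp[(E_T−E_S)/(RT)].
(E_T−E_S)/(RT) = (14.9−40.9)×10³/(8.314×762) = -26000/6335 = -4.104.
k_S/k_T = (4.19×10^8/2.68×10^6)·exp(-4.104) = 156.3 × 0.01651 = 2.58.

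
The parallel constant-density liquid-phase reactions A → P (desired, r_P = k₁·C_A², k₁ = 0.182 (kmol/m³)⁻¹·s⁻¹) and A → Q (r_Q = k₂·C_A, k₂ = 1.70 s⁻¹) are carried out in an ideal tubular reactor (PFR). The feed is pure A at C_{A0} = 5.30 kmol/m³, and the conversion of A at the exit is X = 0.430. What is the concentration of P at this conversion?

C_A = C_{A0}(1−X) = 3.021 kmol/m³.
Along a PFR/batch, dC_Q/dC_A = −r_Q/(r_P+r_Q) = −k₂/(k₂+k₁·C_A).
Integrating from C_{A0} to C_A: C_Q = (1.70/0.182)·ln[(1.70+0.182·5.30)/(1.70+0.182·3.02)] = 9.341·ln(2.665/2.250) = 1.580 kmol/m³.
Then C_P = (C_{A0}−C_A) − C_Q = 2.279 − 1.580 = 0.6985 kmol/m³.

0.699 kmol/m³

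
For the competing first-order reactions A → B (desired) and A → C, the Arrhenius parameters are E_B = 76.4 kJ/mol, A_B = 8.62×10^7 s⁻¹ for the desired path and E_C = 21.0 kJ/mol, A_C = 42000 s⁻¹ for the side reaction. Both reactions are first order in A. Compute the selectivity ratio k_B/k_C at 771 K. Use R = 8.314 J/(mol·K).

Since both paths have the same order in A, the concentration cancels and S_{B/C} = k_B/k_C = (A_B/A_C)·exp[(E_C−E_B)/(RT)].
(E_C−E_B)/(RT) = (21.0−76.4)×10³/(8.314×771) = -55400/6410 = -8.643.
k_B/k_C = (8.62×10^7/42000)·exp(-8.643) = 2052 × 1.764×10^-4 = 0.362.
Since E_B > E_C, raising the temperature improves selectivity toward B.

0.362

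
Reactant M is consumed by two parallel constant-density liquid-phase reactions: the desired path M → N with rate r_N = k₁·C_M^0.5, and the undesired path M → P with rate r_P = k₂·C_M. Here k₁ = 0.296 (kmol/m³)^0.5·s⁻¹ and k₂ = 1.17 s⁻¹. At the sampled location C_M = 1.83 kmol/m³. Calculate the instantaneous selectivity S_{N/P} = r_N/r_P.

0.187

S_{N/P} = r_N/r_P = (k₁·C_M^0.5)/(k₂·C_M) = (k₁/k₂)·C_M^-0.5.
= (0.296×1.830^0.5) / (1.17×1.830) = 0.4004/2.141 = 0.187.
The undesired path is higher order in M, so low C_M (CSTR or dilute feed) favours N.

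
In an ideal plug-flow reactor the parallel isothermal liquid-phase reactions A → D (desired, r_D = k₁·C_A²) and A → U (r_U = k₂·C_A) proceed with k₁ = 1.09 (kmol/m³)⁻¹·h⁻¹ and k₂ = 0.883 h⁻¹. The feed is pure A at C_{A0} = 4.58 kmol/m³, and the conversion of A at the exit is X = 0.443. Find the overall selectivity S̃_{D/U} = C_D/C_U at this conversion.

C_A = C_{A0}(1−X) = 2.551 kmol/m³.
Along a PFR/batch, dC_U/dC_A = −r_U/(r_D+r_U) = −k₂/(k₂+k₁·C_A).
Integrating from C_{A0} to C_A: C_U = (0.883/1.09)·ln[(0.883+1.09·4.58)/(0.883+1.09·2.55)] = 0.8101·ln(5.875/3.664) = 0.3826 kmol/m³.
Then C_D = (C_{A0}−C_A) − C_U = 2.029 − 0.3826 = 1.646 kmol/m³.
S̃_{D/U} = C_D/C_U = 1.646/0.3826 = 4.30.

4.30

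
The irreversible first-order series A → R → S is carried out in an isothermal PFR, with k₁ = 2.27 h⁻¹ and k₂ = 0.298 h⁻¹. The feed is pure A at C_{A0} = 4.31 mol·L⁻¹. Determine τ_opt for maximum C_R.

For first-order series the maximum of C_R occurs at τ_opt = ln(k₂/k₁)/(k₂−k₁).
= ln(0.298/2.27)/(0.298−2.27) = ln(0.1313)/-1.972 = -2.030/-1.972 = 1.03 h.

1.03 h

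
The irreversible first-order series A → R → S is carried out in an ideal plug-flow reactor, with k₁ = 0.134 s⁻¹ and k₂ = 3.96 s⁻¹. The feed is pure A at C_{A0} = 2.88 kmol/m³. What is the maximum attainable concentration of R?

For a first-order series the maximum intermediate yield is C_{R,max}/C_{A0} = (k₁/k₂)^[k₂/(k₂−k₁)].
= (0.134/3.96)^(3.96/(3.96−0.134)) = (0.03384)^(1.035) = 0.03005.
C_{R,max} = 0.03005×2.88 = 0.0866 kmol/m³.

0.0866 kmol/m³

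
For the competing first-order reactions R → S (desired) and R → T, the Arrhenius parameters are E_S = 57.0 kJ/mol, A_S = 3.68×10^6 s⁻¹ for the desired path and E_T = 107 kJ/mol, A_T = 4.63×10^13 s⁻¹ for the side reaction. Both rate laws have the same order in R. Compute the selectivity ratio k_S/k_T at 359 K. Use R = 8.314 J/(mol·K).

1.50

With equal orders, S_{S/T} = k_S/k_T = (A_S/A_T)·exp[(E_T−E_S)/(RT)].
(E_T−E_S)/(RT) = (107−57.0)×10³/(8.314×359) = 50000/2985 = 16.75.
k_S/k_T = (3.68×10^6/4.63×10^13)·exp(16.75) = 7.948×10^-8 × 1.885×10^7 = 1.50.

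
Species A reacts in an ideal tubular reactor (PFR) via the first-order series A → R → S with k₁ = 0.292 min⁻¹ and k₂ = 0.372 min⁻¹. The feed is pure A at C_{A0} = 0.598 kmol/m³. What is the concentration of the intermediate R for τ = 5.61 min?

0.153 kmol/m³

The intermediate concentration in a first-order A→B→C sequence is C_R = k₁C_{A0}(e^(−k₁τ) − e^(−k₂τ))/(k₂−k₁).
e^(−k₁τ) = e^(−0.292×5.61) = e^(−1.638) = 0.1943; e^(−k₂τ) = e^(−2.087) = 0.1241.
C_R = 0.292×0.598/(0.372−0.292) × (0.1943−0.1241) = 2.183×0.07028 = 0.1534 kmol/m³.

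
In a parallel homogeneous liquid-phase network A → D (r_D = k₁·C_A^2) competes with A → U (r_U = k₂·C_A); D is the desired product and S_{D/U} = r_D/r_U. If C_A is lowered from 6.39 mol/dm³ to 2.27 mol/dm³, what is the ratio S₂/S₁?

0.355

S_{D/U} = (k₁/k₂)·C_A, so S₂/S₁ = (C_{A,2}/C_{A,1}).
= 2.27/6.39 = 0.355.
Selectivity toward D falls as C_A falls — high-concentration operation is favoured.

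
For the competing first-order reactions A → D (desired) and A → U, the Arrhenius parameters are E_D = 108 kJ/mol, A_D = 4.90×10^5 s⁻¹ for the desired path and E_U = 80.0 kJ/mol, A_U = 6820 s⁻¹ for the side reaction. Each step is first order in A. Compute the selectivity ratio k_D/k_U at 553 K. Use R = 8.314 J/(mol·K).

0.163

Since both paths have the same order in A, the concentration cancels and S_{D/U} = k_D/k_U = (A_D/A_U)·exp[(E_U−E_D)/(RT)].
(E_U−E_D)/(RT) = (80.0−108)×10³/(8.314×553) = -28000/4598 = -6.090.
k_D/k_U = (4.90×10^5/6820)·exp(-6.090) = 71.85 × 0.002265 = 0.163.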